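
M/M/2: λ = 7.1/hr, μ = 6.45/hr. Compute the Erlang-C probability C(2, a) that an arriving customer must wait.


a = λ/μ = 1.1008; ρ = a/2 = 0.5504
P₀ = 0.290000 (from M/M/c formula)
C(c,a) = [a^c/(c!(1−ρ))]·P₀ = [1.21171/(2·0.4496)]·0.290000
= 1.34750·0.290000 = 0.390775

Final: 0.390775


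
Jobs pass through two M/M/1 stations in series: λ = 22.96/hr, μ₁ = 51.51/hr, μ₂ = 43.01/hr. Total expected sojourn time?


Each node sees arrival rate λ = 22.96/hr (tandem ⇒ throughput preserved).
W₁ = 1/(μ₁−λ) = 1/(51.51−22.96) = 0.03503 hr
W₂ = 1/(μ₂−λ) = 1/(43.01−22.96) = 0.04988 hr
W_total = W₁ + W₂ = 0.03503 + 0.04988 = 0.08490 hr

Final: 0.08490 hr


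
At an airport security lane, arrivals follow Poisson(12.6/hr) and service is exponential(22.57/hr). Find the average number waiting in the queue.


ρ = 12.6/22.57 = 0.5583
Lq = ρ²/(1−ρ) = 0.3117/0.4417 = 0.7055

Final: 0.7055


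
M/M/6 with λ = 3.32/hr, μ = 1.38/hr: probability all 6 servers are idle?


a = λ/μ = 3.32/1.38 = 2.4058; ρ = a/c = 0.4010
Σ_{k=0}^{5} a^k/k! (terms k=0..5) = 1.00000 + 2.40580 + 2.89393 + 2.32074 + 1.39580 + 0.67160 = 10.68787
Tail: a^6/(6!(1−ρ)) = 193.88936/(720·0.5990) = 0.44954
P₀ = 1/(10.68787 + 0.44954) = 1/11.13741 = 0.089787

Final: 0.089787


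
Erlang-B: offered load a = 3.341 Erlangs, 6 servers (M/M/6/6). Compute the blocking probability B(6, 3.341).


B(c,a) = (a^c/c!) / Σ_{k=0}^{c} a^k/k!
a^6/6! = 1.931641
Σ terms (k=0..6): 1.00000 + 3.34100 + 5.58114 + 6.21553 + 5.19152 + 3.46897 + 1.93164 = 26.729808
B = 1.931641/26.729808 = 0.072265

Final: 0.072265


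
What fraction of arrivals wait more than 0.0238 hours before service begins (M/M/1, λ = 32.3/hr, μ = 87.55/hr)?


ρ = 32.3/87.55 = 0.3689
P(Wq > t) = ρ·e^{−(μ−λ)t} = 0.3689·e^{−1.3150}
= 0.3689·0.268488 = 0.099054

Final: 0.099054


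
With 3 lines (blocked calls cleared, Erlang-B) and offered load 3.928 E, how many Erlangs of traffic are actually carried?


B(3,3.928) = 0.444124 (Erlang-B)
Carried load = a(1 − B) = 3.928·(1 − 0.444124) = 3.928·0.555876 = 2.1835 E

Final: 2.1835 Erlangs


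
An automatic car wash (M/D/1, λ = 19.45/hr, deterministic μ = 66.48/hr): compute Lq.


ρ = 19.45/66.48 = 0.2926
M/D/1: Lq = ρ²/(2(1−ρ)) = 0.08560/(2·0.7074) = 0.06050

Final: 0.06050


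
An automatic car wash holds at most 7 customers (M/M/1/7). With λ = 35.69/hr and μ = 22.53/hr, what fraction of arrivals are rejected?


ρ = λ/μ = 35.69/22.53 = 1.5841
P_K = (1−ρ)ρ^K/(1−ρ^(K+1)) = (-0.5841·25.032112)/(1 − 39.653621)
= -14.621509/-38.653621 = 0.378270

Final: 0.378270


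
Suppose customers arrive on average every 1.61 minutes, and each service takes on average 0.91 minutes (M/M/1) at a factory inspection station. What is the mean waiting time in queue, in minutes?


λ = 60/1.61 = 37.2671 /hr
μ = 60/0.91 = 65.9341 /hr
ρ = λ/μ = 37.2671/65.9341 = 0.5652
Wq = ρ/(μ−λ) = 0.5652/(65.9341−37.2671) = 0.01972 hr
In minutes: 0.01972·60 = 1.183 min

Final: 1.183 min


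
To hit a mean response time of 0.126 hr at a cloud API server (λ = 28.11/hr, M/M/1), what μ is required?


W = 1/(μ−λ) ⇒ μ − λ = 1/W = 1/0.126 = 7.9365
μ = λ + 1/W = 28.11 + 7.9365 = 36.0465 per hr

Final: 36.0465 /hr


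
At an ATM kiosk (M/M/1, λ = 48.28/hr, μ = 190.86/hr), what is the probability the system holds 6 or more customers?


ρ = 48.28/190.86 = 0.2530
P(N ≥ n) = ρ^n = 0.2530^6 = 0.0002620

Final: 0.0002620


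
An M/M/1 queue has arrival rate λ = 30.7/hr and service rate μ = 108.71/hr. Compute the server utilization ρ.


ρ = λ/μ = 30.7/108.71 = 0.2824

Final: 0.2824


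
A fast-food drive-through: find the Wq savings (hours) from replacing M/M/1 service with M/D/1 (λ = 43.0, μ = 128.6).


ρ = 43.0/128.6 = 0.3344
Wq(M/M/1) = ρ/(μ−λ) = 0.3344/85.60 = 0.003906 hr
Wq(M/D/1) = ρ/(2(μ−λ)) = 0.001953 hr
Savings = 0.003906 − 0.001953 = 0.001953 hr

Final: 0.001953 hr


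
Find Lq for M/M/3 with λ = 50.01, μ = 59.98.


a = λ/μ = 0.8338; ρ = a/3 = 0.2779
P₀ = 0.431936
Lq = P₀·a^c·ρ / (c!·(1−ρ)²) = 0.431936·0.57963·0.2779/(6·0.52139)
= 0.02224

Final: 0.02224


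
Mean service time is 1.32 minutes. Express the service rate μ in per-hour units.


μ = 1/(service time) in consistent units.
1 hour = 60 min, so μ = 60/1.32 = 45.4545 per hour

Final: 45.4545 /hr


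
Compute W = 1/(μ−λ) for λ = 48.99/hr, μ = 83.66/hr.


W = 1/(μ−λ) = 1/(83.66 − 48.99) = 1/34.67 = 0.02884 hr

Final: 0.02884 hr


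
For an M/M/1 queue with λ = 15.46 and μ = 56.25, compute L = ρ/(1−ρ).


ρ = λ/μ = 15.46/56.25 = 0.2748
L = ρ/(1−ρ) = 0.2748/(1 − 0.2748) = 0.2748/0.7252 = 0.3790

Final: 0.3790


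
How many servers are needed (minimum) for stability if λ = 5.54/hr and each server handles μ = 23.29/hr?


Stability requires cμ > λ ⇔ c > λ/μ.
λ/μ = 5.54/23.29 = 0.2379
Minimum integer c = ⌊0.2379⌋ + 1 = 1
Check: 1·23.29 = 23.29 > 5.54, while 0·23.29 = 0.00 ≤ 5.54

Final: 1 servers


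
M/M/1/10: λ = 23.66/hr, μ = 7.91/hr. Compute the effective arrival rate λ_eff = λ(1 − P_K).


ρ = 2.9912; P_K = (1−ρ)ρ^10/(1−ρ^11) = 0.665684
λ_eff = λ(1 − P_K) = 23.66·(1 − 0.665684) = 23.66·0.334316 = 7.9099 /hr

Final: 7.9099 /hr


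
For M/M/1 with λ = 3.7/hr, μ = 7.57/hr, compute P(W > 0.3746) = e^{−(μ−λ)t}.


W ~ Exponential(μ−λ) for M/M/1.
μ − λ = 7.57 − 3.7 = 3.8700
P(W > t) = e^{−(μ−λ)t} = e^{−1.4497} = 0.234640

Final: 0.234640


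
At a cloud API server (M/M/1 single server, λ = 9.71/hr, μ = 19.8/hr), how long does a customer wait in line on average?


ρ = 9.71/19.8 = 0.4904
Wq = ρ/(μ−λ) = 0.4904/(19.8 − 9.71) = 0.4904/10.09 = 0.04860 hr

Final: 0.04860 hr


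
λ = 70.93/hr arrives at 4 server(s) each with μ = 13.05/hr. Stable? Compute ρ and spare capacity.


Total capacity cμ = 4·13.05 = 52.20/hr
ρ = λ/(cμ) = 70.93/52.20 = 1.3588
Stable ⇔ ρ < 1: NO
Spare capacity = cμ − λ = 52.20 − 70.93 = -18.73/hr

Final: ρ = 1.3588; unstable; margin = -18.73/hr


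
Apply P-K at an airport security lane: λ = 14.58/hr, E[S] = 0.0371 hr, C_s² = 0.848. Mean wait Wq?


ρ = λ·E[S] = 14.58·0.0371 = 0.5409
E[S²] = E[S]²(1+C_s²) = 0.0371²·(1+0.848) = 0.002544
Wq = λ·E[S²]/(2(1−ρ)) = 14.58·0.002544/(2·0.4591) = 0.04039 hr

Final: 0.04039 hr


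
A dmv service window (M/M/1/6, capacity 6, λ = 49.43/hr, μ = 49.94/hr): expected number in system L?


ρ = 49.43/49.94 = 0.9898
L = ρ[1 − (K+1)ρ^K + Kρ^(K+1)] / [(1−ρ)(1−ρ^(K+1))]
Numerator: 0.9898·(1 − 7·0.940270 + 6·0.930667) = 0.002095
Denominator: (0.01021)·(0.069333) = 0.0007080
L = 0.002095/0.0007080 = 2.9589

Final: 2.9589


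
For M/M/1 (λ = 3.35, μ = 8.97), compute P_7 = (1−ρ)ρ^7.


ρ = 3.35/8.97 = 0.3735
P_n = (1−ρ)·ρ^n = (1 − 0.3735)·0.3735^7 = 0.6265·0.001013 = 0.0006349

Final: 0.0006349


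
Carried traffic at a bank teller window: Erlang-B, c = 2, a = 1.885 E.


B(2,1.885) = 0.381115 (Erlang-B)
Carried load = a(1 − B) = 1.885·(1 − 0.381115) = 1.885·0.618885 = 1.1666 E

Final: 1.1666 Erlangs


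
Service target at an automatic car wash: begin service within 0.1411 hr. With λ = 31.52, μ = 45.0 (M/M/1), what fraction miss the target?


ρ = 31.52/45.0 = 0.7004
P(Wq > t) = ρ·e^{−(μ−λ)t} = 0.7004·e^{−1.9020}
= 0.7004·0.149266 = 0.104552

Final: 0.104552


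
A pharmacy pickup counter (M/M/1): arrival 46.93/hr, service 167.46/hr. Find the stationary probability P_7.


ρ = 46.93/167.46 = 0.2802
P_n = (1−ρ)·ρ^n = (1 − 0.2802)·0.2802^7 = 0.7198·0.0001358 = 0.00009771

Final: 0.00009771


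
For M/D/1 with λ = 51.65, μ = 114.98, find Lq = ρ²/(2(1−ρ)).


ρ = 51.65/114.98 = 0.4492
M/D/1: Lq = ρ²/(2(1−ρ)) = 0.2018/(2·0.5508) = 0.18318

Final: 0.18318


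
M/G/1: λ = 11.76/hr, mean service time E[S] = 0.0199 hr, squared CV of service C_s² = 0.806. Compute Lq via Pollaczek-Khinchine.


ρ = λ·E[S] = 11.76·0.0199 = 0.2340
Lq = ρ²(1+C_s²)/(2(1−ρ)) = 0.05477·(1+0.806)/(2·0.7660)
= 0.05477·1.8060/1.5320 = 0.06456

Final: 0.06456


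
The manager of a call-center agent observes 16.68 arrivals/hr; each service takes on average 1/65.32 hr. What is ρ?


ρ = λ/μ = 16.68/65.32 = 0.2554

Final: 0.2554


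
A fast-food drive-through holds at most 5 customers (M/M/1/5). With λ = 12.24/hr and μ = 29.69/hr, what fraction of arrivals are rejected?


ρ = λ/μ = 12.24/29.69 = 0.4123
P_K = (1−ρ)ρ^K/(1−ρ^(K+1)) = (0.5877·0.011908)/(1 − 0.004909)
= 0.006999/0.995091 = 0.007034

Final: 0.007034


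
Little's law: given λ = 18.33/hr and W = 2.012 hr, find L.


L = λW = 18.33·2.012 = 36.8800

Final: 36.8800


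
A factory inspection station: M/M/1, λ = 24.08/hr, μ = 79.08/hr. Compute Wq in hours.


ρ = 24.08/79.08 = 0.3045
Wq = ρ/(μ−λ) = 0.3045/(79.08 − 24.08) = 0.3045/55.00 = 0.005536 hr

Final: 0.005536 hr


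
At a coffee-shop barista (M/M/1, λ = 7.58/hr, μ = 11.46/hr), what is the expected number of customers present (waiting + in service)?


ρ = λ/μ = 7.58/11.46 = 0.6614
L = ρ/(1−ρ) = 0.6614/(1 − 0.6614) = 0.6614/0.3386 = 1.9536

Final: 1.9536


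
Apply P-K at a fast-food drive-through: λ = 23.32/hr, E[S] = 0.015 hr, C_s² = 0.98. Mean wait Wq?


ρ = λ·E[S] = 23.32·0.015 = 0.3498
E[S²] = E[S]²(1+C_s²) = 0.015²·(1+0.98) = 0.0004455
Wq = λ·E[S²]/(2(1−ρ)) = 23.32·0.0004455/(2·0.6502) = 0.007989 hr

Final: 0.007989 hr


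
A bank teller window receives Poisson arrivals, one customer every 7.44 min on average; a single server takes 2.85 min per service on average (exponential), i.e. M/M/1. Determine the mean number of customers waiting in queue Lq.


λ = 60/7.44 = 8.0645 /hr
μ = 60/2.85 = 21.0526 /hr
ρ = λ/μ = 8.0645/21.0526 = 0.3831
Lq = ρ²/(1−ρ) = 0.1467/0.6169 = 0.2379

Final: 0.2379


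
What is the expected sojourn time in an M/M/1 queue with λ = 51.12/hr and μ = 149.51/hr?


W = 1/(μ−λ) = 1/(149.51 − 51.12) = 1/98.39 = 0.01016 hr

Final: 0.01016 hr


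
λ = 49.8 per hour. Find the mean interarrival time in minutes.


Mean interarrival time = 1/λ = 1/49.8 hour = 0.02008 hour
In minutes: 0.02008 × 60 = 1.2048 min

Final: 1.2048 min


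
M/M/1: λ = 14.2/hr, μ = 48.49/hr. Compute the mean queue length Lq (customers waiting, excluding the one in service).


ρ = 14.2/48.49 = 0.2928
Lq = ρ²/(1−ρ) = 0.08576/0.7072 = 0.1213

Final: 0.1213


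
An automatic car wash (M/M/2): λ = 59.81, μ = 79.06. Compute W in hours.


a = 0.7565; ρ = 0.3783; P₀ = 0.451108
Lq = P₀·a^c·ρ/(c!(1−ρ)²) = 0.12631
Wq = Lq/λ = 0.12631/59.81 = 0.002112 hr
W = Wq + 1/μ = 0.002112 + 0.01265 = 0.01476 hr

Final: 0.01476 hr


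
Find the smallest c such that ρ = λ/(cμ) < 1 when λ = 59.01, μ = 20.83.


Stability requires cμ > λ ⇔ c > λ/μ.
λ/μ = 59.01/20.83 = 2.8329
Minimum integer c = ⌊2.8329⌋ + 1 = 3
Check: 3·20.83 = 62.49 > 59.01, while 2·20.83 = 41.66 ≤ 59.01

Final: 3 servers


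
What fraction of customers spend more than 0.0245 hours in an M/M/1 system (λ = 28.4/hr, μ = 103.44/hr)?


W ~ Exponential(μ−λ) for M/M/1.
μ − λ = 103.44 − 28.4 = 75.0400
P(W > t) = e^{−(μ−λ)t} = e^{−1.8385} = 0.159059

Final: 0.159059


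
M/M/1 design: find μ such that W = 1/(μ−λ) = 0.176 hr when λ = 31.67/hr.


W = 1/(μ−λ) ⇒ μ − λ = 1/W = 1/0.176 = 5.6818
μ = λ + 1/W = 31.67 + 5.6818 = 37.3518 per hr

Final: 37.3518 /hr


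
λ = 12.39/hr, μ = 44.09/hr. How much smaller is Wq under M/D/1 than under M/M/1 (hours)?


ρ = 12.39/44.09 = 0.2810
Wq(M/M/1) = ρ/(μ−λ) = 0.2810/31.70 = 0.008865 hr
Wq(M/D/1) = ρ/(2(μ−λ)) = 0.004432 hr
Savings = 0.008865 − 0.004432 = 0.004432 hr

Final: 0.004432 hr


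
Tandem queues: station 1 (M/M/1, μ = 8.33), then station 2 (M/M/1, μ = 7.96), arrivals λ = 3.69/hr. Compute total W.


Each node sees arrival rate λ = 3.69/hr (tandem ⇒ throughput preserved).
W₁ = 1/(μ₁−λ) = 1/(8.33−3.69) = 0.21552 hr
W₂ = 1/(μ₂−λ) = 1/(7.96−3.69) = 0.23419 hr
W_total = W₁ + W₂ = 0.21552 + 0.23419 = 0.44971 hr

Final: 0.44971 hr


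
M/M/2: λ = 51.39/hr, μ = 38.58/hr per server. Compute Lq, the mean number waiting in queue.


a = λ/μ = 1.3320; ρ = a/2 = 0.6660
P₀ = 0.200467
Lq = P₀·a^c·ρ / (c!·(1−ρ)²) = 0.200467·1.77432·0.6660/(2·0.11154)
= 1.06191

Final: 1.06191


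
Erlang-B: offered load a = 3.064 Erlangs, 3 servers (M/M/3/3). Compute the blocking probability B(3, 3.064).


B(c,a) = (a^c/c!) / Σ_{k=0}^{c} a^k/k!
a^3/3! = 4.794188
Σ terms (k=0..3): 1.00000 + 3.06400 + 4.69405 + 4.79419 = 13.552236
B = 4.794188/13.552236 = 0.353756

Final: 0.353756


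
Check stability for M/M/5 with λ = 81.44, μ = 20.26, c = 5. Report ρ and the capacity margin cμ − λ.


Total capacity cμ = 5·20.26 = 101.30/hr
ρ = λ/(cμ) = 81.44/101.30 = 0.8039
Stable ⇔ ρ < 1: YES
Spare capacity = cμ − λ = 101.30 − 81.44 = 19.86/hr

Final: ρ = 0.8039; stable; margin = 19.86/hr


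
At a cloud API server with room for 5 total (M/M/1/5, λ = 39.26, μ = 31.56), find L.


ρ = 39.26/31.56 = 1.2440
L = ρ[1 − (K+1)ρ^K + Kρ^(K+1)] / [(1−ρ)(1−ρ^(K+1))]
Numerator: 1.2440·(1 − 6·2.978973 + 5·3.705781) = 2.058876
Denominator: (-0.2440)·(-2.705781) = 0.660156
L = 2.058876/0.660156 = 3.1188

Final: 3.1188


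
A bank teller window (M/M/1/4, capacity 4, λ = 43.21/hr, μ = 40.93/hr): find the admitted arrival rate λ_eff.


ρ = 1.0557; P_K = (1−ρ)ρ^4/(1−ρ^5) = 0.222249
λ_eff = λ(1 − P_K) = 43.21·(1 − 0.222249) = 43.21·0.777751 = 33.6066 /hr

Final: 33.6066 /hr


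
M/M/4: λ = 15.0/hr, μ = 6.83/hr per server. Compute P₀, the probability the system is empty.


a = λ/μ = 15.0/6.83 = 2.1962; ρ = a/c = 0.5490
Σ_{k=0}^{3} a^k/k! (terms k=0..3) = 1.00000 + 2.19619 + 2.41163 + 1.76547 = 7.37330
Tail: a^4/(4!(1−ρ)) = 23.26388/(24·0.4510) = 2.14952
P₀ = 1/(7.37330 + 2.14952) = 1/9.52281 = 0.105011

Final: 0.105011


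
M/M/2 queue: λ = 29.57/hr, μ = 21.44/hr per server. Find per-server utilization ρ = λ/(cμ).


ρ = λ/(cμ) = 29.57/(2·21.44) = 29.57/42.88 = 0.6896

Final: 0.6896


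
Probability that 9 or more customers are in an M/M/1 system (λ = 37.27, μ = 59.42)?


ρ = 37.27/59.42 = 0.6272
P(N ≥ n) = ρ^n = 0.6272^9 = 0.015026

Final: 0.015026


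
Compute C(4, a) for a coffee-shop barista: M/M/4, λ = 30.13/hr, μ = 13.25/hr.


a = λ/μ = 2.2740; ρ = a/4 = 0.5685
P₀ = 0.096145 (from M/M/c formula)
C(c,a) = [a^c/(c!(1−ρ))]·P₀ = [26.73825/(24·0.4315)]·0.096145
= 2.58185·0.096145 = 0.248231

Final: 0.248231


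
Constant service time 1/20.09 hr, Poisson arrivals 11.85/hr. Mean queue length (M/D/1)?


ρ = 11.85/20.09 = 0.5898
M/D/1: Lq = ρ²/(2(1−ρ)) = 0.3479/(2·0.4102) = 0.42413

Final: 0.42413


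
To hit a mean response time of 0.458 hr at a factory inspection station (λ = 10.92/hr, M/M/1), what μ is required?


W = 1/(μ−λ) ⇒ μ − λ = 1/W = 1/0.458 = 2.1834
μ = λ + 1/W = 10.92 + 2.1834 = 13.1034 per hr

Final: 13.1034 /hr


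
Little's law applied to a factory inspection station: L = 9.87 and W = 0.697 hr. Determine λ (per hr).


λ = L/W = 9.87/0.697 = 14.1607 /hr

Final: 14.1607 /hr


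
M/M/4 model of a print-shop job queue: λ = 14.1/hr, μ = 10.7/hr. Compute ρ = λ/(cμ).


ρ = λ/(cμ) = 14.1/(4·10.7) = 14.1/42.80 = 0.3294

Final: 0.3294


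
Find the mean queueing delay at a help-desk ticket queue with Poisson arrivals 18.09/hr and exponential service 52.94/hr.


ρ = 18.09/52.94 = 0.3417
Wq = ρ/(μ−λ) = 0.3417/(52.94 − 18.09) = 0.3417/34.85 = 0.009805 hr

Final: 0.009805 hr


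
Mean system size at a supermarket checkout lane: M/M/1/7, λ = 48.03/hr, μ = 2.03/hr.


ρ = 48.03/2.03 = 23.6601
L = ρ[1 − (K+1)ρ^K + Kρ^(K+1)] / [(1−ρ)(1−ρ^(K+1))]
Numerator: 23.6601·(1 − 8·4150647397.256326 + 7·98204726349.862747) = 15479096694686.509766
Denominator: (-22.6601)·(-98204726348.862747) = 2225328774407.727539
L = 15479096694686.509766/2225328774407.727539 = 6.9559

Final: 6.9559


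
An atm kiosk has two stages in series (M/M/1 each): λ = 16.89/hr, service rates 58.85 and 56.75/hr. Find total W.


Each node sees arrival rate λ = 16.89/hr (tandem ⇒ throughput preserved).
W₁ = 1/(μ₁−λ) = 1/(58.85−16.89) = 0.02383 hr
W₂ = 1/(μ₂−λ) = 1/(56.75−16.89) = 0.02509 hr
W_total = W₁ + W₂ = 0.02383 + 0.02509 = 0.04892 hr

Final: 0.04892 hr


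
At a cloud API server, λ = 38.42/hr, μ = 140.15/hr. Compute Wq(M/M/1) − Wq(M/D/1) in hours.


ρ = 38.42/140.15 = 0.2741
Wq(M/M/1) = ρ/(μ−λ) = 0.2741/101.73 = 0.002695 hr
Wq(M/D/1) = ρ/(2(μ−λ)) = 0.001347 hr
Savings = 0.002695 − 0.001347 = 0.001347 hr

Final: 0.001347 hr


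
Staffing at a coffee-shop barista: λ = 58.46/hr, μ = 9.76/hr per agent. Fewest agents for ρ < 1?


Stability requires cμ > λ ⇔ c > λ/μ.
λ/μ = 58.46/9.76 = 5.9898
Minimum integer c = ⌊5.9898⌋ + 1 = 6
Check: 6·9.76 = 58.56 > 58.46, while 5·9.76 = 48.80 ≤ 58.46

Final: 6 servers


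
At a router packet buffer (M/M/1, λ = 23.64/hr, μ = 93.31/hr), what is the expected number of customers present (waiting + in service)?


ρ = λ/μ = 23.64/93.31 = 0.2533
L = ρ/(1−ρ) = 0.2533/(1 − 0.2533) = 0.2533/0.7467 = 0.3393

Final: 0.3393


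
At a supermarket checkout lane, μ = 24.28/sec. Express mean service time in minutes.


Mean service time = 1/μ = 1/24.28 second = 0.04119 second
In minutes: 0.04119 × 0.0166667 = 0.0006864 min

Final: 0.0006864 min


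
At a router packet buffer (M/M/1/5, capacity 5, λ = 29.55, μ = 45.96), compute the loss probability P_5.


ρ = λ/μ = 29.55/45.96 = 0.6430
P_K = (1−ρ)ρ^K/(1−ρ^(K+1)) = (0.3570·0.109872)/(1 − 0.070642)
= 0.039230/0.929358 = 0.042212

Final: 0.042212


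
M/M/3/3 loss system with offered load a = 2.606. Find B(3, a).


B(c,a) = (a^c/c!) / Σ_{k=0}^{c} a^k/k!
a^3/3! = 2.949660
Σ terms (k=0..3): 1.00000 + 2.60600 + 3.39562 + 2.94966 = 9.951278
B = 2.949660/9.951278 = 0.296410

Final: 0.296410


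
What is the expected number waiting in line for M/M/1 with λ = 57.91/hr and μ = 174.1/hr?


ρ = 57.91/174.1 = 0.3326
Lq = ρ²/(1−ρ) = 0.1106/0.6674 = 0.1658

Final: 0.1658


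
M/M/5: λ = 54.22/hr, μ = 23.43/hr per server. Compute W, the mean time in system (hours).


a = 2.3141; ρ = 0.4628; P₀ = 0.097261
Lq = P₀·a^c·ρ/(c!(1−ρ)²) = 0.08627
Wq = Lq/λ = 0.08627/54.22 = 0.001591 hr
W = Wq + 1/μ = 0.001591 + 0.04268 = 0.04427 hr

Final: 0.04427 hr


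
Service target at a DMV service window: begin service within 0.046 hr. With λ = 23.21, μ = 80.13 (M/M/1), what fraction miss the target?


ρ = 23.21/80.13 = 0.2897
P(Wq > t) = ρ·e^{−(μ−λ)t} = 0.2897·e^{−2.6183}
= 0.2897·0.072925 = 0.021123

Final: 0.021123


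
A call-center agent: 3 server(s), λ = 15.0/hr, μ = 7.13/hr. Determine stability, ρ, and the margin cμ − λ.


Total capacity cμ = 3·7.13 = 21.39/hr
ρ = λ/(cμ) = 15.0/21.39 = 0.7013
Stable ⇔ ρ < 1: YES
Spare capacity = cμ − λ = 21.39 − 15.0 = 6.39/hr

Final: ρ = 0.7013; stable; margin = 6.39/hr


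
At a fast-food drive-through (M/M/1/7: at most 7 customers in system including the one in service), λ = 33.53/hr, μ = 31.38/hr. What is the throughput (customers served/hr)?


ρ = 1.0685; P_K = (1−ρ)ρ^7/(1−ρ^8) = 0.155829
λ_eff = λ(1 − P_K) = 33.53·(1 − 0.155829) = 33.53·0.844171 = 28.3051 /hr

Final: 28.3051 /hr


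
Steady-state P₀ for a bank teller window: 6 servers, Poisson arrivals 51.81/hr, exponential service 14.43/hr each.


a = λ/μ = 51.81/14.43 = 3.5904; ρ = a/c = 0.5984
Σ_{k=0}^{5} a^k/k! (terms k=0..5) = 1.00000 + 3.59044 + 6.44562 + 7.71419 + 6.92433 + 4.97227 = 30.64685
Tail: a^6/(6!(1−ρ)) = 2142.31618/(720·0.4016) = 7.40907
P₀ = 1/(30.64685 + 7.40907) = 1/38.05593 = 0.026277

Final: 0.026277


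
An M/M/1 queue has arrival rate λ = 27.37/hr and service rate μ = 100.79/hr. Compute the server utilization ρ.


ρ = λ/μ = 27.37/100.79 = 0.2716

Final: 0.2716


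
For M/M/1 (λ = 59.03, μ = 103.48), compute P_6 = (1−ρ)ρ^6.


ρ = 59.03/103.48 = 0.5704
P_n = (1−ρ)·ρ^n = (1 − 0.5704)·0.5704^6 = 0.4296·0.034459 = 0.014802

Final: 0.014802


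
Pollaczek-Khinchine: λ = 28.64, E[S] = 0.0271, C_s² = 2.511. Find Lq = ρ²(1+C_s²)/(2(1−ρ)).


ρ = λ·E[S] = 28.64·0.0271 = 0.7761
Lq = ρ²(1+C_s²)/(2(1−ρ)) = 0.6024·(1+2.511)/(2·0.2239)
= 0.6024·3.5110/0.4477 = 4.72407

Final: 4.72407


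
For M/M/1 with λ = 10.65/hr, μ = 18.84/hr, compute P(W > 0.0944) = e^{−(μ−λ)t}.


W ~ Exponential(μ−λ) for M/M/1.
μ − λ = 18.84 − 10.65 = 8.1900
P(W > t) = e^{−(μ−λ)t} = e^{−0.7731} = 0.461563

Final: 0.461563


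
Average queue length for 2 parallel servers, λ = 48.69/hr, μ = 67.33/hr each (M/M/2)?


a = λ/μ = 0.7232; ρ = a/2 = 0.3616
P₀ = 0.468885
Lq = P₀·a^c·ρ / (c!·(1−ρ)²) = 0.468885·0.52295·0.3616/(2·0.40758)
= 0.10876

Final: 0.10876


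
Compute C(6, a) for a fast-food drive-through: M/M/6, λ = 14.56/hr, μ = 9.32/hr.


a = λ/μ = 1.5622; ρ = a/6 = 0.2604
P₀ = 0.209600 (from M/M/c formula)
C(c,a) = [a^c/(c!(1−ρ))]·P₀ = [14.53693/(720·0.7396)]·0.209600
= 0.02730·0.209600 = 0.005722

Final: 0.005722


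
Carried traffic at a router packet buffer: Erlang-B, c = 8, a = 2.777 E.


B(8,2.777) = 0.005471 (Erlang-B)
Carried load = a(1 − B) = 2.777·(1 − 0.005471) = 2.777·0.994529 = 2.7618 E

Final: 2.7618 Erlangs


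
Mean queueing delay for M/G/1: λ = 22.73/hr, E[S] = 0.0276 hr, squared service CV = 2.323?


ρ = λ·E[S] = 22.73·0.0276 = 0.6273
E[S²] = E[S]²(1+C_s²) = 0.0276²·(1+2.323) = 0.002531
Wq = λ·E[S²]/(2(1−ρ)) = 22.73·0.002531/(2·0.3727) = 0.07720 hr

Final: 0.07720 hr


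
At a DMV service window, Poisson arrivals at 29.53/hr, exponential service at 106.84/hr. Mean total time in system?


W = 1/(μ−λ) = 1/(106.84 − 29.53) = 1/77.31 = 0.01293 hr

Final: 0.01293 hr


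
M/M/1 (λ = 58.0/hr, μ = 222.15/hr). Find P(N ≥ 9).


ρ = 58.0/222.15 = 0.2611
P(N ≥ n) = ρ^n = 0.2611^9 = 0.000005637

Final: 0.000005637


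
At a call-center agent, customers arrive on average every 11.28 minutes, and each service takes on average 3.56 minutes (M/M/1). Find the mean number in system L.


λ = 60/11.28 = 5.3191 /hr
μ = 60/3.56 = 16.8539 /hr
ρ = λ/μ = 5.3191/16.8539 = 0.3156
L = ρ/(1−ρ) = 0.3156/0.6844 = 0.4611

Final: 0.4611


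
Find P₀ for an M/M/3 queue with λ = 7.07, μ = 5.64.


a = λ/μ = 7.07/5.64 = 1.2535; ρ = a/c = 0.4178
Σ_{k=0}^{2} a^k/k! (terms k=0..2) = 1.00000 + 1.25355 + 0.78569 = 3.03924
Tail: a^3/(3!(1−ρ)) = 1.96979/(6·0.5822) = 0.56394
P₀ = 1/(3.03924 + 0.56394) = 1/3.60318 = 0.277533

Final: 0.277533


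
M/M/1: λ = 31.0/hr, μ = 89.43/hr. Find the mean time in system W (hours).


W = 1/(μ−λ) = 1/(89.43 − 31.0) = 1/58.43 = 0.01711 hr

Final: 0.01711 hr


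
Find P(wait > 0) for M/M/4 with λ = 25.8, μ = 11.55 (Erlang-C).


a = λ/μ = 2.2338; ρ = a/4 = 0.5584
P₀ = 0.100648 (from M/M/c formula)
C(c,a) = [a^c/(c!(1−ρ))]·P₀ = [24.89722/(24·0.4416)]·0.100648
= 2.34937·0.100648 = 0.236459

Final: 0.236459


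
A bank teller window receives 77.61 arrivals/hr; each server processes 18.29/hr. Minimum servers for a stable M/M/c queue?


Stability requires cμ > λ ⇔ c > λ/μ.
λ/μ = 77.61/18.29 = 4.2433
Minimum integer c = ⌊4.2433⌋ + 1 = 5
Check: 5·18.29 = 91.45 > 77.61, while 4·18.29 = 73.16 ≤ 77.61

Final: 5 servers


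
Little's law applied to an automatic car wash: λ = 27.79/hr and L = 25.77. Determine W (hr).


W = L/λ = 25.77/27.79 = 0.9273 hr

Final: 0.9273 hr


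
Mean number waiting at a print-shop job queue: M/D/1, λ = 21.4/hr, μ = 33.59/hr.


ρ = 21.4/33.59 = 0.6371
M/D/1: Lq = ρ²/(2(1−ρ)) = 0.4059/(2·0.3629) = 0.55922

Final: 0.55922


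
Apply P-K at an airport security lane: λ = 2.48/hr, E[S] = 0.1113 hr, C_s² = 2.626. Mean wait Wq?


ρ = λ·E[S] = 2.48·0.1113 = 0.2760
E[S²] = E[S]²(1+C_s²) = 0.1113²·(1+2.626) = 0.044918
Wq = λ·E[S²]/(2(1−ρ)) = 2.48·0.044918/(2·0.7240) = 0.07693 hr

Final: 0.07693 hr


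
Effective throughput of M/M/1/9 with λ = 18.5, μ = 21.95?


ρ = 0.8428; P_K = (1−ρ)ρ^9/(1−ρ^10) = 0.041178
λ_eff = λ(1 − P_K) = 18.5·(1 − 0.041178) = 18.5·0.958822 = 17.7382 /hr

Final: 17.7382 /hr


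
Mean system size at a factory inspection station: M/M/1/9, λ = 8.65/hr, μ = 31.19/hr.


ρ = 8.65/31.19 = 0.2773
L = ρ[1 − (K+1)ρ^K + Kρ^(K+1)] / [(1−ρ)(1−ρ^(K+1))]
Numerator: 0.2773·(1 − 10·0.000009705 + 9·0.000002692) = 0.277312
Denominator: (0.7227)·(0.999997) = 0.722666
L = 0.277312/0.722666 = 0.3837

Final: 0.3837


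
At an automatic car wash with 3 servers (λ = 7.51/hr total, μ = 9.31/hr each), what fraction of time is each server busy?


ρ = λ/(cμ) = 7.51/(3·9.31) = 7.51/27.93 = 0.2689

Final: 0.2689


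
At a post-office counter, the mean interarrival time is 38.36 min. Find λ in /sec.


λ = 1/(interarrival time) in consistent units.
1 second = 0.0166667 min, so λ = 0.0166667/38.36 = 0.0004345 per second

Final: 0.0004345 /sec


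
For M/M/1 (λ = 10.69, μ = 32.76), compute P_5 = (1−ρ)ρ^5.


ρ = 10.69/32.76 = 0.3263
P_n = (1−ρ)·ρ^n = (1 − 0.3263)·0.3263^5 = 0.6737·0.003700 = 0.002492

Final: 0.002492


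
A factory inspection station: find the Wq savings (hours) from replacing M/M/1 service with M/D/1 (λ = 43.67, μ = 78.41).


ρ = 43.67/78.41 = 0.5569
Wq(M/M/1) = ρ/(μ−λ) = 0.5569/34.74 = 0.01603 hr
Wq(M/D/1) = ρ/(2(μ−λ)) = 0.008016 hr
Savings = 0.01603 − 0.008016 = 0.008016 hr

Final: 0.008016 hr


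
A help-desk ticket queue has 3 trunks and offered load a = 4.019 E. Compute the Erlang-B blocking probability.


B(c,a) = (a^c/c!) / Σ_{k=0}^{c} a^k/k!
a^3/3! = 10.819390
Σ terms (k=0..3): 1.00000 + 4.01900 + 8.07618 + 10.81939 = 23.914570
B = 10.819390/23.914570 = 0.452418

Final: 0.452418


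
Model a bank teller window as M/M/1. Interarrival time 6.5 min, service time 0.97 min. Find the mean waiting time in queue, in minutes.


λ = 60/6.5 = 9.2308 /hr
μ = 60/0.97 = 61.8557 /hr
ρ = λ/μ = 9.2308/61.8557 = 0.1492
Wq = ρ/(μ−λ) = 0.1492/(61.8557−9.2308) = 0.002836 hr
In minutes: 0.002836·60 = 0.1701 min

Final: 0.1701 min


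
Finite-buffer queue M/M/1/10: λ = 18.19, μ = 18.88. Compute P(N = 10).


ρ = λ/μ = 18.19/18.88 = 0.9635
P_K = (1−ρ)ρ^K/(1−ρ^(K+1)) = (0.03655·0.689139)/(1 − 0.663954)
= 0.025186/0.336046 = 0.074947

Final: 0.074947


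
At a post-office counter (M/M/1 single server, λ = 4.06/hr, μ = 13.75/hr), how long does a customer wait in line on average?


ρ = 4.06/13.75 = 0.2953
Wq = ρ/(μ−λ) = 0.2953/(13.75 − 4.06) = 0.2953/9.69 = 0.03047 hr

Final: 0.03047 hr


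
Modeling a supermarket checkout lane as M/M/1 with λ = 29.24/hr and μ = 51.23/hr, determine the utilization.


ρ = λ/μ = 29.24/51.23 = 0.5708

Final: 0.5708


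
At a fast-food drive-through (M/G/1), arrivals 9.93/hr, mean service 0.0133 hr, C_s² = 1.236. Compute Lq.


ρ = λ·E[S] = 9.93·0.0133 = 0.1321
Lq = ρ²(1+C_s²)/(2(1−ρ)) = 0.01744·(1+1.236)/(2·0.8679)
= 0.01744·2.2360/1.7359 = 0.02247

Final: 0.02247


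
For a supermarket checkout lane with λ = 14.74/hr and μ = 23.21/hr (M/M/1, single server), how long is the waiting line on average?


ρ = 14.74/23.21 = 0.6351
Lq = ρ²/(1−ρ) = 0.4033/0.3649 = 1.1052

Final: 1.1052


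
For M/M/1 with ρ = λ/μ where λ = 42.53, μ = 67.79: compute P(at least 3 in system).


ρ = 42.53/67.79 = 0.6274
P(N ≥ n) = ρ^n = 0.6274^3 = 0.246939

Final: 0.246939


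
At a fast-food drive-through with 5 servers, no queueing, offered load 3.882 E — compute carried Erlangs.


B(5,3.882) = 0.188492 (Erlang-B)
Carried load = a(1 − B) = 3.882·(1 − 0.188492) = 3.882·0.811508 = 3.1503 E

Final: 3.1503 Erlangs


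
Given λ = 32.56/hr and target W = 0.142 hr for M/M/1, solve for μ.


W = 1/(μ−λ) ⇒ μ − λ = 1/W = 1/0.142 = 7.0423
μ = λ + 1/W = 32.56 + 7.0423 = 39.6023 per hr

Final: 39.6023 /hr


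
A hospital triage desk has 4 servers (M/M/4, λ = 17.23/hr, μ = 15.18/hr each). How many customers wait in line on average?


a = λ/μ = 1.1350; ρ = a/4 = 0.2838
P₀ = 0.320566
Lq = P₀·a^c·ρ / (c!·(1−ρ)²) = 0.320566·1.65979·0.2838/(24·0.51300)
= 0.01226

Final: 0.01226


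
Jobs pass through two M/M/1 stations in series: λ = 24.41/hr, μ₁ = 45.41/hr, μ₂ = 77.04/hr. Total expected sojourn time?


Each node sees arrival rate λ = 24.41/hr (tandem ⇒ throughput preserved).
W₁ = 1/(μ₁−λ) = 1/(45.41−24.41) = 0.04762 hr
W₂ = 1/(μ₂−λ) = 1/(77.04−24.41) = 0.01900 hr
W_total = W₁ + W₂ = 0.04762 + 0.01900 = 0.06662 hr

Final: 0.06662 hr


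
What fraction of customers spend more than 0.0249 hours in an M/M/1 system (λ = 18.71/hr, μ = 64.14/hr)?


W ~ Exponential(μ−λ) for M/M/1.
μ − λ = 64.14 − 18.71 = 45.4300
P(W > t) = e^{−(μ−λ)t} = e^{−1.1312} = 0.322644

Final: 0.322644


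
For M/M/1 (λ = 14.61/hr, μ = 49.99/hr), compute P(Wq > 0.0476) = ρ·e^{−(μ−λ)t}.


ρ = 14.61/49.99 = 0.2923
P(Wq > t) = ρ·e^{−(μ−λ)t} = 0.2923·e^{−1.6841}
= 0.2923·0.185614 = 0.054247

Final: 0.054247


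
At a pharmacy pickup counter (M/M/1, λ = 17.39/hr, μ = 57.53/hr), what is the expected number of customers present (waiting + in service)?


ρ = λ/μ = 17.39/57.53 = 0.3023
L = ρ/(1−ρ) = 0.3023/(1 − 0.3023) = 0.3023/0.6977 = 0.4332

Final: 0.4332


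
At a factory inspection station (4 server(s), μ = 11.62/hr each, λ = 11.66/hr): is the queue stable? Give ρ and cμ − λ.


Total capacity cμ = 4·11.62 = 46.48/hr
ρ = λ/(cμ) = 11.66/46.48 = 0.2509
Stable ⇔ ρ < 1: YES
Spare capacity = cμ − λ = 46.48 − 11.66 = 34.82/hr

Final: ρ = 0.2509; stable; margin = 34.82/hr


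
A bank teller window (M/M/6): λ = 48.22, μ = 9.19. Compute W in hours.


a = 5.2470; ρ = 0.8745; P₀ = 0.002943
Lq = P₀·a^c·ρ/(c!(1−ρ)²) = 4.73650
Wq = Lq/λ = 4.73650/48.22 = 0.09823 hr
W = Wq + 1/μ = 0.09823 + 0.10881 = 0.20704 hr

Final: 0.20704 hr


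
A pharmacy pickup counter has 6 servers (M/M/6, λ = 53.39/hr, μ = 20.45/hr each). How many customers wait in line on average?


a = λ/μ = 2.6108; ρ = a/6 = 0.4351
P₀ = 0.072941
Lq = P₀·a^c·ρ / (c!·(1−ρ)²) = 0.072941·316.66470·0.4351/(720·0.31908)
= 0.04375

Final: 0.04375


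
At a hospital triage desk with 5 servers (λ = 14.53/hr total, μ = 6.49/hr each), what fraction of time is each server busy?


ρ = λ/(cμ) = 14.53/(5·6.49) = 14.53/32.45 = 0.4478

Final: 0.4478


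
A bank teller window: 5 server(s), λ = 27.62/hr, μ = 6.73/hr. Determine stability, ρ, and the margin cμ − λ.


Total capacity cμ = 5·6.73 = 33.65/hr
ρ = λ/(cμ) = 27.62/33.65 = 0.8208
Stable ⇔ ρ < 1: YES
Spare capacity = cμ − λ = 33.65 − 27.62 = 6.03/hr

Final: ρ = 0.8208; stable; margin = 6.03/hr


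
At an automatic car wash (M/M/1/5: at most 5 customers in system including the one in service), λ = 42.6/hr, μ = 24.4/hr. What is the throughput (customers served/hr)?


ρ = 1.7459; P_K = (1−ρ)ρ^5/(1−ρ^6) = 0.442867
λ_eff = λ(1 − P_K) = 42.6·(1 − 0.442867) = 42.6·0.557133 = 23.7339 /hr

Final: 23.7339 /hr


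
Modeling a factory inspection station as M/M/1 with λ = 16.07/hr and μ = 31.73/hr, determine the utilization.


ρ = λ/μ = 16.07/31.73 = 0.5065

Final: 0.5065


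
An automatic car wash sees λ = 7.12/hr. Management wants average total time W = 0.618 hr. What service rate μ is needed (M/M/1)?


W = 1/(μ−λ) ⇒ μ − λ = 1/W = 1/0.618 = 1.6181
μ = λ + 1/W = 7.12 + 1.6181 = 8.7381 per hr

Final: 8.7381 /hr


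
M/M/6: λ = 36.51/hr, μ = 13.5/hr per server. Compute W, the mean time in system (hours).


a = 2.7044; ρ = 0.4507; P₀ = 0.066304
Lq = P₀·a^c·ρ/(c!(1−ρ)²) = 0.05383
Wq = Lq/λ = 0.05383/36.51 = 0.001474 hr
W = Wq + 1/μ = 0.001474 + 0.07407 = 0.07555 hr

Final: 0.07555 hr


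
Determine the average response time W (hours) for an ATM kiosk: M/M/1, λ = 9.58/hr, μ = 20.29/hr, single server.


W = 1/(μ−λ) = 1/(20.29 − 9.58) = 1/10.71 = 0.09337 hr

Final: 0.09337 hr


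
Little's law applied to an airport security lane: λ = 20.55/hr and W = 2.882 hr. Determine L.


L = λW = 20.55·2.882 = 59.2251

Final: 59.2251


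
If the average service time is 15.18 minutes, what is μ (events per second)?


μ = 1/(service time) in consistent units.
1 second = 0.0166667 min, so μ = 0.0166667/15.18 = 0.001098 per second

Final: 0.001098 /sec


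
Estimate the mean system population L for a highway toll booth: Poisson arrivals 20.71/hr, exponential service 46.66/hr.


ρ = λ/μ = 20.71/46.66 = 0.4438
L = ρ/(1−ρ) = 0.4438/(1 − 0.4438) = 0.4438/0.5562 = 0.7981

Final: 0.7981


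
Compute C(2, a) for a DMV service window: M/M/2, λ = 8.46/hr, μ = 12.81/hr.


a = λ/μ = 0.6604; ρ = a/2 = 0.3302
P₀ = 0.503521 (from M/M/c formula)
C(c,a) = [a^c/(c!(1−ρ))]·P₀ = [0.43616/(2·0.6698)]·0.503521
= 0.32559·0.503521 = 0.163943

Final: 0.163943


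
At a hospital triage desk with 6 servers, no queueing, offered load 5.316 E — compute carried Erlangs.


B(6,5.316) = 0.215457 (Erlang-B)
Carried load = a(1 − B) = 5.316·(1 − 0.215457) = 5.316·0.784543 = 4.1706 E

Final: 4.1706 Erlangs


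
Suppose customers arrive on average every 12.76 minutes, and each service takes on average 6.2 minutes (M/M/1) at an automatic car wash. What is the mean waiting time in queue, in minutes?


λ = 60/12.76 = 4.7022 /hr
μ = 60/6.2 = 9.6774 /hr
ρ = λ/μ = 4.7022/9.6774 = 0.4859
Wq = ρ/(μ−λ) = 0.4859/(9.6774−4.7022) = 0.09766 hr
In minutes: 0.09766·60 = 5.860 min

Final: 5.860 min


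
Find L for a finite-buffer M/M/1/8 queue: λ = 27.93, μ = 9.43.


ρ = 27.93/9.43 = 2.9618
L = ρ[1 − (K+1)ρ^K + Kρ^(K+1)] / [(1−ρ)(1−ρ^(K+1))]
Numerator: 2.9618·(1 − 9·5922.075552 + 8·17540.145300) = 257748.235864
Denominator: (-1.9618)·(-17539.145300) = 34408.715594
L = 257748.235864/34408.715594 = 7.4908

Final: 7.4908


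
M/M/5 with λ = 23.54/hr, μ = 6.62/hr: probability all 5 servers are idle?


a = λ/μ = 23.54/6.62 = 3.5559; ρ = a/c = 0.7112
Σ_{k=0}^{4} a^k/k! (terms k=0..4) = 1.00000 + 3.55589 + 6.32218 + 7.49366 + 6.66166 = 25.03340
Tail: a^5/(5!(1−ρ)) = 568.51555/(120·0.2888) = 16.40330
P₀ = 1/(25.03340 + 16.40330) = 1/41.43670 = 0.024133

Final: 0.024133


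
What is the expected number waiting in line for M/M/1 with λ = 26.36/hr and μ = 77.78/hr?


ρ = 26.36/77.78 = 0.3389
Lq = ρ²/(1−ρ) = 0.1149/0.6611 = 0.1737

Final: 0.1737


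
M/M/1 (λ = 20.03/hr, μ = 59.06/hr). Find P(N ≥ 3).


ρ = 20.03/59.06 = 0.3391
P(N ≥ n) = ρ^n = 0.3391^3 = 0.039009

Final: 0.039009


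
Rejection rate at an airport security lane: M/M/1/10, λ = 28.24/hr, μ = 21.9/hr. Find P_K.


ρ = λ/μ = 28.24/21.9 = 1.2895
P_K = (1−ρ)ρ^K/(1−ρ^(K+1)) = (-0.2895·12.711763)/(1 − 16.391789)
= -3.680026/-15.391789 = 0.239090

Final: 0.239090


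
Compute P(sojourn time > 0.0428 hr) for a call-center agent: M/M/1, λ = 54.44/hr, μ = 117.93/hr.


W ~ Exponential(μ−λ) for M/M/1.
μ − λ = 117.93 − 54.44 = 63.4900
P(W > t) = e^{−(μ−λ)t} = e^{−2.7174} = 0.066048

Final: 0.066048


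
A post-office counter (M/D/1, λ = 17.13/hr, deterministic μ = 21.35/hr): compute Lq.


ρ = 17.13/21.35 = 0.8023
M/D/1: Lq = ρ²/(2(1−ρ)) = 0.6438/(2·0.1977) = 1.62845

Final: 1.62845


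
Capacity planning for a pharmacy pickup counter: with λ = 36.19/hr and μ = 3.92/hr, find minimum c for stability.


Stability requires cμ > λ ⇔ c > λ/μ.
λ/μ = 36.19/3.92 = 9.2321
Minimum integer c = ⌊9.2321⌋ + 1 = 10
Check: 10·3.92 = 39.20 > 36.19, while 9·3.92 = 35.28 ≤ 36.19

Final: 10 servers


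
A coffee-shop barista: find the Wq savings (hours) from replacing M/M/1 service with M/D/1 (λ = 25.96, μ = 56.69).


ρ = 25.96/56.69 = 0.4579
Wq(M/M/1) = ρ/(μ−λ) = 0.4579/30.73 = 0.01490 hr
Wq(M/D/1) = ρ/(2(μ−λ)) = 0.007451 hr
Savings = 0.01490 − 0.007451 = 0.007451 hr

Final: 0.007451 hr


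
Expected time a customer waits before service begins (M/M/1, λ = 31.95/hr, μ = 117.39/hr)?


ρ = 31.95/117.39 = 0.2722
Wq = ρ/(μ−λ) = 0.2722/(117.39 − 31.95) = 0.2722/85.44 = 0.003186 hr

Final: 0.003186 hr


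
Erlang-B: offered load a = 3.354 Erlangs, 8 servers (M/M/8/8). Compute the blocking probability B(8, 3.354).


B(c,a) = (a^c/c!) / Σ_{k=0}^{c} a^k/k!
a^8/8! = 0.397177
Σ terms (k=0..8): 1.00000 + 3.35400 + 5.62466 + 6.28837 + 5.27280 + 3.53699 + 1.97718 + 0.94735 + 0.39718 = 28.398520
B = 0.397177/28.398520 = 0.013986

Final: 0.013986


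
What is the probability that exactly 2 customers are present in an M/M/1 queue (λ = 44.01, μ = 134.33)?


ρ = 44.01/134.33 = 0.3276
P_n = (1−ρ)·ρ^n = (1 − 0.3276)·0.3276^2 = 0.6724·0.107339 = 0.072172

Final: 0.072172


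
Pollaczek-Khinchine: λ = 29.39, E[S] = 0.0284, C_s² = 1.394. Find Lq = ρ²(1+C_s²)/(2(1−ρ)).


ρ = λ·E[S] = 29.39·0.0284 = 0.8347
Lq = ρ²(1+C_s²)/(2(1−ρ)) = 0.6967·(1+1.394)/(2·0.1653)
= 0.6967·2.3940/0.3306 = 5.04422

Final: 5.04422


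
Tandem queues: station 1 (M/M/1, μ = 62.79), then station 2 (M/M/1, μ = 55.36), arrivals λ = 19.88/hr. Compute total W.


Each node sees arrival rate λ = 19.88/hr (tandem ⇒ throughput preserved).
W₁ = 1/(μ₁−λ) = 1/(62.79−19.88) = 0.02330 hr
W₂ = 1/(μ₂−λ) = 1/(55.36−19.88) = 0.02818 hr
W_total = W₁ + W₂ = 0.02330 + 0.02818 = 0.05149 hr

Final: 0.05149 hr


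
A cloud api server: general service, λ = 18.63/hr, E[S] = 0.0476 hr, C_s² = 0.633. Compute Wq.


ρ = λ·E[S] = 18.63·0.0476 = 0.8868
E[S²] = E[S]²(1+C_s²) = 0.0476²·(1+0.633) = 0.003700
Wq = λ·E[S²]/(2(1−ρ)) = 18.63·0.003700/(2·0.1132) = 0.30443 hr

Final: 0.30443 hr


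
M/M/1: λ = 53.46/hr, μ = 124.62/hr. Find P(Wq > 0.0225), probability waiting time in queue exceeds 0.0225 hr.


ρ = 53.46/124.62 = 0.4290
P(Wq > t) = ρ·e^{−(μ−λ)t} = 0.4290·e^{−1.6011}
= 0.4290·0.201675 = 0.086515

Final: 0.086515


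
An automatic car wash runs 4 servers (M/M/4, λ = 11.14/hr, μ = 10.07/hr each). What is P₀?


a = λ/μ = 11.14/10.07 = 1.1063; ρ = a/c = 0.2766
Σ_{k=0}^{3} a^k/k! (terms k=0..3) = 1.00000 + 1.10626 + 0.61190 + 0.22564 = 2.94380
Tail: a^4/(4!(1−ρ)) = 1.49769/(24·0.7234) = 0.08626
P₀ = 1/(2.94380 + 0.08626) = 1/3.03006 = 0.330027

Final: 0.330027


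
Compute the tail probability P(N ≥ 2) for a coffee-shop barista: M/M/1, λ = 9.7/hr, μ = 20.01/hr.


ρ = 9.7/20.01 = 0.4848
P(N ≥ n) = ρ^n = 0.4848^2 = 0.234990

Final: 0.234990


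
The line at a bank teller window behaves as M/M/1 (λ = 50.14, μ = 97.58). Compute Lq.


ρ = 50.14/97.58 = 0.5138
Lq = ρ²/(1−ρ) = 0.2640/0.4862 = 0.5431

Final: 0.5431


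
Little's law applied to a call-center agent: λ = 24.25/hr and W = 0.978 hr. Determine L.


L = λW = 24.25·0.978 = 23.7165

Final: 23.7165
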